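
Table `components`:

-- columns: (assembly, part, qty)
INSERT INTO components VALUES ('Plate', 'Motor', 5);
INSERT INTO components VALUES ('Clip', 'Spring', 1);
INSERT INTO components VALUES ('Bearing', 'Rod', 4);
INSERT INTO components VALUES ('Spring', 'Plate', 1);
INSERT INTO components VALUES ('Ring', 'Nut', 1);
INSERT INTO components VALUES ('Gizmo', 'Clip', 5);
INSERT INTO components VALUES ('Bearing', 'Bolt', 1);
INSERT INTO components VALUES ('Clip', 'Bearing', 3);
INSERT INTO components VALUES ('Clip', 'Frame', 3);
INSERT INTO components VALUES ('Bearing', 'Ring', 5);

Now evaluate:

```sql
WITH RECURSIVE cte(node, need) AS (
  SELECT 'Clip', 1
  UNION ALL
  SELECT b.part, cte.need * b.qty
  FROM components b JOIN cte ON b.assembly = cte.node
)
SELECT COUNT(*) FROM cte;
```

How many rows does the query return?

Base: (Clip, need=1).
Iteration 1: components of {Clip} -> Bearing = 1*3 = 3, Frame = 1*3 = 3, Spring = 1*1 = 1.
Iteration 2: components of {Bearing,Frame,Spring} -> Bolt = 3*1 = 3, Plate = 1*1 = 1, Ring = 3*5 = 15, Rod = 3*4 = 12.
Iteration 3: components of {Bolt,Plate,Ring,Rod} -> Motor = 1*5 = 5, Nut = 15*1 = 15.
Iteration 4: no further components; recursion stops.
Total rows emitted: 10.

10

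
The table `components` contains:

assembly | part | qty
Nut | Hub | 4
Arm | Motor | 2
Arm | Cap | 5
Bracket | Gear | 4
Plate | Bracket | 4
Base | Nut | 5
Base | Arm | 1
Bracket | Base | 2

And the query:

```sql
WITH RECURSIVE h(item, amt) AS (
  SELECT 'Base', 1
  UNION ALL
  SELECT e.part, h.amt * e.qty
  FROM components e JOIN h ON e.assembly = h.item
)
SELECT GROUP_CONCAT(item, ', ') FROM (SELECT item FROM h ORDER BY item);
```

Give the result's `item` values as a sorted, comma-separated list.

Arm, Base, Cap, Hub, Motor, Nut

Base: (Base, amt=1).
Iteration 1: components of {Base} -> Arm = 1*1 = 1, Nut = 1*5 = 5.
Iteration 2: components of {Arm,Nut} -> Cap = 1*5 = 5, Hub = 5*4 = 20, Motor = 1*2 = 2.
Iteration 3: no further components; recursion stops.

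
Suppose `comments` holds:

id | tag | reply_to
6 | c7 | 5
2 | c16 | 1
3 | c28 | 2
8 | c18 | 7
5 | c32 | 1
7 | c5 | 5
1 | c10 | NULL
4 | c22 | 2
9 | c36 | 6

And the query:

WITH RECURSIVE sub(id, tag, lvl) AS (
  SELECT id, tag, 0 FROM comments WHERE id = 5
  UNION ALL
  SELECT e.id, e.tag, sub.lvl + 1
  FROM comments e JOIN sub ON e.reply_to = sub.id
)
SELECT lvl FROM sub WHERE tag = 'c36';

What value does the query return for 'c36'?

Base: id=5 (c32) at lvl 0.
Iteration 1: rows with reply_to in {5} -> c7 (id 6, lvl 1), c5 (id 7, lvl 1).
Iteration 2: rows with reply_to in {6,7} -> c18 (id 8, lvl 2), c36 (id 9, lvl 2).
Iteration 3: no rows with reply_to in {8,9}; recursion stops.

2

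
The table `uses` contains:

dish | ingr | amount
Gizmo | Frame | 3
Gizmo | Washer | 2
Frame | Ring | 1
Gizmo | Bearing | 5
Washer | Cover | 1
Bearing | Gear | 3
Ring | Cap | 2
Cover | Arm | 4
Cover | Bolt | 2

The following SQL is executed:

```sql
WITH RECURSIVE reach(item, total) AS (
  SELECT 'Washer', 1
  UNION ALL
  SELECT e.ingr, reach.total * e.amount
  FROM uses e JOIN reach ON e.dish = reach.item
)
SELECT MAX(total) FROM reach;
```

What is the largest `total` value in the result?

4

Base: (Washer, total=1).
Iteration 1: components of {Washer} -> Cover = 1*1 = 1.
Iteration 2: components of {Cover} -> Arm = 1*4 = 4, Bolt = 1*2 = 2.
Iteration 3: no further components; recursion stops.
total values: 1, 1, 4, 2; the maximum is 4.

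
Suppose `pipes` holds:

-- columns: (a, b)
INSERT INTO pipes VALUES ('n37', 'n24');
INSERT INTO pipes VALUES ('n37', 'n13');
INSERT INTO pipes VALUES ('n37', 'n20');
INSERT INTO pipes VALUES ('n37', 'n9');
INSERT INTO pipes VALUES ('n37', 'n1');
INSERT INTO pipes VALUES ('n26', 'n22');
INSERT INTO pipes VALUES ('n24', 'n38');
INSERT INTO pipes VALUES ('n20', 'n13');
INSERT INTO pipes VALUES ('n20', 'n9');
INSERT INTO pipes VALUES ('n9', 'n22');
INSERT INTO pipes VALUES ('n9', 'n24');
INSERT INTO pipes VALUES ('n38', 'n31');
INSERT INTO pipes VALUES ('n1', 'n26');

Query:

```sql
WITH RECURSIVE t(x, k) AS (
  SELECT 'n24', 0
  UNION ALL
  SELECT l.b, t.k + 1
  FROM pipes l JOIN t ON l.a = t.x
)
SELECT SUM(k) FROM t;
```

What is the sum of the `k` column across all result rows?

3

Base: (n24, k=0).
Iteration 1: edges from {n24} -> (n38, k=1).
Iteration 2: edges from {n38} -> (n31, k=2).
Iteration 3: no outgoing edges from {n31}; recursion stops.
SUM(k) = 0 + 1 + 2 = 3.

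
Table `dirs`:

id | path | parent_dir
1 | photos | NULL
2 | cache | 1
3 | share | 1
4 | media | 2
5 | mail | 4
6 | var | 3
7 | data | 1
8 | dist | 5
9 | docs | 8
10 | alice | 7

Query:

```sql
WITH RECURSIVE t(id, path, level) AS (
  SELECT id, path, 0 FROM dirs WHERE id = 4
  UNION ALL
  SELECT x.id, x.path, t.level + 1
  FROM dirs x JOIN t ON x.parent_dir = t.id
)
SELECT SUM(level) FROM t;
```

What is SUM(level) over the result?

Base: id=4 (media) at level 0.
Iteration 1: rows with parent_dir in {4} -> mail (id 5, level 1).
Iteration 2: rows with parent_dir in {5} -> dist (id 8, level 2).
Iteration 3: rows with parent_dir in {8} -> docs (id 9, level 3).
Iteration 4: no rows with parent_dir in {9}; recursion stops.
SUM(level) = 0 + 1 + 2 + 3 = 6.

6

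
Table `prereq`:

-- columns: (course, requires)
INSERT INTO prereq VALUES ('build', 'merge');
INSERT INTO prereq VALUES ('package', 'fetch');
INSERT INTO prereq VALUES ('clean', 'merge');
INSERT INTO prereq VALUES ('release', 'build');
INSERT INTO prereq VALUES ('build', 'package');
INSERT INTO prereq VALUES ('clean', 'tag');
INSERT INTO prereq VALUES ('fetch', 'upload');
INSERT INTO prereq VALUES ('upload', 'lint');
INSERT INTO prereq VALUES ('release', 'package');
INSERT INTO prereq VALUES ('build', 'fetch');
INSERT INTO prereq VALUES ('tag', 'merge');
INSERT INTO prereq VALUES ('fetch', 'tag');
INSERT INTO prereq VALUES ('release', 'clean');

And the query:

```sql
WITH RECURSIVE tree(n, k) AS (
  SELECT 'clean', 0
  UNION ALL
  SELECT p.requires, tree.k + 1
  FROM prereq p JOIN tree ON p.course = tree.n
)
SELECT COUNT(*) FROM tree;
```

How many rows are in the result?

4

Base: (clean, k=0).
Iteration 1: edges from {clean} -> (merge, k=1), (tag, k=1).
Iteration 2: edges from {merge,tag} -> (merge, k=2).
Iteration 3: no outgoing edges from {merge}; recursion stops.
Total rows emitted: 4.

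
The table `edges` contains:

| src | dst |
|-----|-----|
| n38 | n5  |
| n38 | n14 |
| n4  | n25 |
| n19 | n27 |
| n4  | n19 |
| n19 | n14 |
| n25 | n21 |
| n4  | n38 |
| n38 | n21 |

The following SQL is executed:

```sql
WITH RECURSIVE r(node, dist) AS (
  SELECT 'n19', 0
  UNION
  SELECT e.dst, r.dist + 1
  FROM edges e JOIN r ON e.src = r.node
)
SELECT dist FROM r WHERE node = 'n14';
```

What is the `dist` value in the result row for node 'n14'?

Base: (n19, dist=0).
Iteration 1: edges from {n19} -> (n14, dist=1), (n27, dist=1).
Iteration 2: no outgoing edges from {n14,n27}; recursion stops.

1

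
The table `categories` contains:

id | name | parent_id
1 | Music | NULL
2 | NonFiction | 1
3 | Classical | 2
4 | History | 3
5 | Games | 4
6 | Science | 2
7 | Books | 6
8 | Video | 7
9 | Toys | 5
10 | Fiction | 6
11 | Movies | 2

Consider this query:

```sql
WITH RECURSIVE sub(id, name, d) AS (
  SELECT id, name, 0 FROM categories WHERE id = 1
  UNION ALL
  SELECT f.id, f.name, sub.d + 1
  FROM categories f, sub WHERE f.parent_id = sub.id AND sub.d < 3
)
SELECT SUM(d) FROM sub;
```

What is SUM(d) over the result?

Base: id=1 (Music) at d 0.
Iteration 1: rows with parent_id in {1} -> NonFiction (id 2, d 1).
Iteration 2: rows with parent_id in {2} -> Classical (id 3, d 2), Science (id 6, d 2), Movies (id 11, d 2).
Iteration 3: rows with parent_id in {3,6,11} -> History (id 4, d 3), Books (id 7, d 3), Fiction (id 10, d 3).
Iteration 4: d < 3 fails for all current rows; recursion stops.
SUM(d) = 0 + 1 + 2 + 2 + 2 + 3 + 3 + 3 = 16.

16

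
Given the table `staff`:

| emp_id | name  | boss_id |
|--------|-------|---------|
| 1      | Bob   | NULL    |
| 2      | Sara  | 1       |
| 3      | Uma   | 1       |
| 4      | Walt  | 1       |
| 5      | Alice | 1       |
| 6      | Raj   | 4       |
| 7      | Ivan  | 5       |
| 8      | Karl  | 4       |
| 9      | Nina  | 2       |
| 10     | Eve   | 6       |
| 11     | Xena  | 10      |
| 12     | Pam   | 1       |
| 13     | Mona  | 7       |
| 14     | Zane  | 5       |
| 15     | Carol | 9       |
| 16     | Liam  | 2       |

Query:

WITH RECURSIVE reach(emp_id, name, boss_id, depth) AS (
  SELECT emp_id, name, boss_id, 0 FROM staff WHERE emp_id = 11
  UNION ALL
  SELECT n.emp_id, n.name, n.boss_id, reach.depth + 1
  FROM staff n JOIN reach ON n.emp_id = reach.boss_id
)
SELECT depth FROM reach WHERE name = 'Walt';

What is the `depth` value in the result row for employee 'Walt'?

Base: emp_id=11 (Xena), boss_id=10, depth 0.
Iteration 1: join on emp_id=10 -> Eve (id 10, boss_id=6, depth 1).
Iteration 2: join on emp_id=6 -> Raj (id 6, boss_id=4, depth 2).
Iteration 3: join on emp_id=4 -> Walt (id 4, boss_id=1, depth 3).
Iteration 4: join on emp_id=1 -> Bob (id 1, boss_id=NULL, depth 4).
Iteration 5: boss_id is NULL; no match; recursion stops.

3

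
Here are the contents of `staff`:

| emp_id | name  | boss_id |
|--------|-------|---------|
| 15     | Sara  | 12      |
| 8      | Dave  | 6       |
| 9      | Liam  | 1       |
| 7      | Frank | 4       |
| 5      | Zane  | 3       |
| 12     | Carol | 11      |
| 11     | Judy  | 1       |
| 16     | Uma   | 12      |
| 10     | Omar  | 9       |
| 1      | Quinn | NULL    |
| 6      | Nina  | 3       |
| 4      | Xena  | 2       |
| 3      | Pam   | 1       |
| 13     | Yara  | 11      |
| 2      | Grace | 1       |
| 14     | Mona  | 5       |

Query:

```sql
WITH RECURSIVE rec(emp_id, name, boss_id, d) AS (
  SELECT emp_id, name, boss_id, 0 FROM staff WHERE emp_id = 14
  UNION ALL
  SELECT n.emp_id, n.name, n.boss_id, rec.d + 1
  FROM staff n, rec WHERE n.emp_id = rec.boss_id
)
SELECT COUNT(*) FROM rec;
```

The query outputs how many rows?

4

Base: emp_id=14 (Mona), boss_id=5, d 0.
Iteration 1: join on emp_id=5 -> Zane (id 5, boss_id=3, d 1).
Iteration 2: join on emp_id=3 -> Pam (id 3, boss_id=1, d 2).
Iteration 3: join on emp_id=1 -> Quinn (id 1, boss_id=NULL, d 3).
Iteration 4: boss_id is NULL; no match; recursion stops.
Total rows emitted: 4.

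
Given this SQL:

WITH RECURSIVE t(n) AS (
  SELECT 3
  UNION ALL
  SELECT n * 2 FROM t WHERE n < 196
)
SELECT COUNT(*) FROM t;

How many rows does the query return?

8

Base: n=3.
Iteration 1: 3 < 196 holds -> n = 3 * 2 = 6.
Iteration 2: 6 < 196 holds -> n = 6 * 2 = 12.
Iteration 3: 12 < 196 holds -> n = 12 * 2 = 24.
Iteration 4: 24 < 196 holds -> n = 24 * 2 = 48.
Iteration 5: 48 < 196 holds -> n = 48 * 2 = 96.
Iteration 6: 96 < 196 holds -> n = 96 * 2 = 192.
Iteration 7: 192 < 196 holds -> n = 192 * 2 = 384.
Iteration 8: 384 < 196 fails; recursion stops.
Total rows emitted: 8.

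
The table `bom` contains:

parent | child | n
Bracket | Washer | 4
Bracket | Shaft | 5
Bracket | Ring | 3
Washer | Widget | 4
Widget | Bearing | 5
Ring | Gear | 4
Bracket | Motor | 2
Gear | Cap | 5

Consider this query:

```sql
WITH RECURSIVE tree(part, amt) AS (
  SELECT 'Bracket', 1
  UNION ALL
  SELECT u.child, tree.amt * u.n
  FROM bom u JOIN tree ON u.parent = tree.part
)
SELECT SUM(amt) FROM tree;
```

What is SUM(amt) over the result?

183

Base: (Bracket, amt=1).
Iteration 1: components of {Bracket} -> Motor = 1*2 = 2, Ring = 1*3 = 3, Shaft = 1*5 = 5, Washer = 1*4 = 4.
Iteration 2: components of {Motor,Ring,Shaft,Washer} -> Gear = 3*4 = 12, Widget = 4*4 = 16.
Iteration 3: components of {Gear,Widget} -> Bearing = 16*5 = 80, Cap = 12*5 = 60.
Iteration 4: no further components; recursion stops.
SUM(amt) = 1 + 4 + 5 + 3 + 2 + 16 + 12 + 80 + 60 = 183.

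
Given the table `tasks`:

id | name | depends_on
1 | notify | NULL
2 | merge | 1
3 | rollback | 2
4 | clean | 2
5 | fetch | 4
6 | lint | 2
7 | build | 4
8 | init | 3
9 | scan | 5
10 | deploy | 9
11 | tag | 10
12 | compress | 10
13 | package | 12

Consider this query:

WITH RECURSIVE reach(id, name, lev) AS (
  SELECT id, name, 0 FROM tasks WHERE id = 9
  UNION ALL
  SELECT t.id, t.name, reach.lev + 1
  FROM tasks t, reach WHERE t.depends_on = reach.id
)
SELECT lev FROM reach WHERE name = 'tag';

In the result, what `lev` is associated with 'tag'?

Base: id=9 (scan) at lev 0.
Iteration 1: rows with depends_on in {9} -> deploy (id 10, lev 1).
Iteration 2: rows with depends_on in {10} -> tag (id 11, lev 2), compress (id 12, lev 2).
Iteration 3: rows with depends_on in {11,12} -> package (id 13, lev 3).
Iteration 4: no rows with depends_on in {13}; recursion stops.

2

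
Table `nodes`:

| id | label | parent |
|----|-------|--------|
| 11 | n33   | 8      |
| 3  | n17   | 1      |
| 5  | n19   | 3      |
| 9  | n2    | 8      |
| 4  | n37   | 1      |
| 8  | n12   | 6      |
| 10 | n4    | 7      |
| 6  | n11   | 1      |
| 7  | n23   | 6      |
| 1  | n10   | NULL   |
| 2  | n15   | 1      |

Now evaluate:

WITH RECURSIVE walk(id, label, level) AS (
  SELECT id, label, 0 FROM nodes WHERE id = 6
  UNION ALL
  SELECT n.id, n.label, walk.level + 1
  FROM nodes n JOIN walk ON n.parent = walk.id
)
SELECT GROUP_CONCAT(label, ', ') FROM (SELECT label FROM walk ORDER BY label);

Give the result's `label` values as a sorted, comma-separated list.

n11, n12, n2, n23, n33, n4

Base: id=6 (n11) at level 0.
Iteration 1: rows with parent in {6} -> n23 (id 7, level 1), n12 (id 8, level 1).
Iteration 2: rows with parent in {7,8} -> n2 (id 9, level 2), n4 (id 10, level 2), n33 (id 11, level 2).
Iteration 3: no rows with parent in {9,10,11}; recursion stops.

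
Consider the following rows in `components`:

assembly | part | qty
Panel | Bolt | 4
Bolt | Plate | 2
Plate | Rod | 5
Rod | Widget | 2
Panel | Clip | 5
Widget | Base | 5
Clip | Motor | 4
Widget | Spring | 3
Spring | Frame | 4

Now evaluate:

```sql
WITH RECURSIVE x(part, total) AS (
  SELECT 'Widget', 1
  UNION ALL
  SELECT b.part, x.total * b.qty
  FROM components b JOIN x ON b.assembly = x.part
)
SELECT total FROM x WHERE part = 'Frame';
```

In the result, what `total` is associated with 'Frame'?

Base: (Widget, total=1).
Iteration 1: components of {Widget} -> Base = 1*5 = 5, Spring = 1*3 = 3.
Iteration 2: components of {Base,Spring} -> Frame = 3*4 = 12.
Iteration 3: no further components; recursion stops.

12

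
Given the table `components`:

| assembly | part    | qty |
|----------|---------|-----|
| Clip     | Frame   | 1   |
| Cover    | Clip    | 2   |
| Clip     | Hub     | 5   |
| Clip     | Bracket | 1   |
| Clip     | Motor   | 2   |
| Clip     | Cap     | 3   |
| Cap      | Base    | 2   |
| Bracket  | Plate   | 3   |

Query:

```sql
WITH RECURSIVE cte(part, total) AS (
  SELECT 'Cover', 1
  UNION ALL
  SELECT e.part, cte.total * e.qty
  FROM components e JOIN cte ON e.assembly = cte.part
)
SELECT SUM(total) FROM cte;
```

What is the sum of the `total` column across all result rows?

Base: (Cover, total=1).
Iteration 1: components of {Cover} -> Clip = 1*2 = 2.
Iteration 2: components of {Clip} -> Bracket = 2*1 = 2, Cap = 2*3 = 6, Frame = 2*1 = 2, Hub = 2*5 = 10, Motor = 2*2 = 4.
Iteration 3: components of {Bracket,Cap,Frame,Hub,Motor} -> Base = 6*2 = 12, Plate = 2*3 = 6.
Iteration 4: no further components; recursion stops.
SUM(total) = 1 + 2 + 6 + 2 + 2 + 4 + 10 + 12 + 6 = 45.

45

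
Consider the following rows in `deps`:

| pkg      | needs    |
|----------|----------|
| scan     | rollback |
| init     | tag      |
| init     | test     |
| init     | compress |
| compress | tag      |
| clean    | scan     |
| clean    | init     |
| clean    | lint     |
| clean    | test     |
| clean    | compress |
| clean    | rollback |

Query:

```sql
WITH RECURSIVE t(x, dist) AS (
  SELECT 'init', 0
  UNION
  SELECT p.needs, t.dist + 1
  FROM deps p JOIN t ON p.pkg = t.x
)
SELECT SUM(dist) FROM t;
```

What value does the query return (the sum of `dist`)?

Base: (init, dist=0).
Iteration 1: edges from {init} -> (compress, dist=1), (tag, dist=1), (test, dist=1).
Iteration 2: edges from {compress,tag,test} -> (tag, dist=2).
Iteration 3: no outgoing edges from {tag}; recursion stops.
SUM(dist) = 0 + 1 + 1 + 1 + 2 = 5.

5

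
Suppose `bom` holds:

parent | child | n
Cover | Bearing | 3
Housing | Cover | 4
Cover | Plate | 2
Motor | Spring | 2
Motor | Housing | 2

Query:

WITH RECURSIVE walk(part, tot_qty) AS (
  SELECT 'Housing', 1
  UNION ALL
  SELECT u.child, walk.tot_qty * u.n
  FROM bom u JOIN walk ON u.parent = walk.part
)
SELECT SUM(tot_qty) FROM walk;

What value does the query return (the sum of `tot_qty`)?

Base: (Housing, tot_qty=1).
Iteration 1: components of {Housing} -> Cover = 1*4 = 4.
Iteration 2: components of {Cover} -> Bearing = 4*3 = 12, Plate = 4*2 = 8.
Iteration 3: no further components; recursion stops.
SUM(tot_qty) = 1 + 4 + 8 + 12 = 25.

25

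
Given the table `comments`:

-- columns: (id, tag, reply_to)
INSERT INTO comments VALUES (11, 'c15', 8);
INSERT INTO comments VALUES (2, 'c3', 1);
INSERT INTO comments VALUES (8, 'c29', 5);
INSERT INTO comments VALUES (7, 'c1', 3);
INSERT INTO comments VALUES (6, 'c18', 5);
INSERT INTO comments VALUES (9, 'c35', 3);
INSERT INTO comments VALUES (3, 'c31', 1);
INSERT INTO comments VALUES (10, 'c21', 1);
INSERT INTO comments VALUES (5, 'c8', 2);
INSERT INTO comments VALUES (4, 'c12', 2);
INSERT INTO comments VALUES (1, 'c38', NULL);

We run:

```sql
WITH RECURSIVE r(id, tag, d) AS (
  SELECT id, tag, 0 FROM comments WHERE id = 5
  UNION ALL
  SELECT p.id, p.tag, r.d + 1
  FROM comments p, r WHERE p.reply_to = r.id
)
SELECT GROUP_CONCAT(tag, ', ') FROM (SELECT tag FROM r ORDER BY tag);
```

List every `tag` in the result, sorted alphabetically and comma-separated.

c15, c18, c29, c8

Base: id=5 (c8) at d 0.
Iteration 1: rows with reply_to in {5} -> c18 (id 6, d 1), c29 (id 8, d 1).
Iteration 2: rows with reply_to in {6,8} -> c15 (id 11, d 2).
Iteration 3: no rows with reply_to in {11}; recursion stops.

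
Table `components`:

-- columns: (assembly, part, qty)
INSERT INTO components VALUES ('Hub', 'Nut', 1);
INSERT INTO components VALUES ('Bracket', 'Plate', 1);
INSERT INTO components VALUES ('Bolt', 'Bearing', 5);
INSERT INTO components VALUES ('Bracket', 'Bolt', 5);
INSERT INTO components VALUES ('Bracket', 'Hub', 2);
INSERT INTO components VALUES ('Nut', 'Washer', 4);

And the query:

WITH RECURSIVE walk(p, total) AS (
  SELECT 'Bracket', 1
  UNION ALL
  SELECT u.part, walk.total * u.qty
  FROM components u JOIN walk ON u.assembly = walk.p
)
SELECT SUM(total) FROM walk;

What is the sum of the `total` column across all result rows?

Base: (Bracket, total=1).
Iteration 1: components of {Bracket} -> Bolt = 1*5 = 5, Hub = 1*2 = 2, Plate = 1*1 = 1.
Iteration 2: components of {Bolt,Hub,Plate} -> Bearing = 5*5 = 25, Nut = 2*1 = 2.
Iteration 3: components of {Bearing,Nut} -> Washer = 2*4 = 8.
Iteration 4: no further components; recursion stops.
SUM(total) = 1 + 2 + 5 + 1 + 2 + 25 + 8 = 44.

44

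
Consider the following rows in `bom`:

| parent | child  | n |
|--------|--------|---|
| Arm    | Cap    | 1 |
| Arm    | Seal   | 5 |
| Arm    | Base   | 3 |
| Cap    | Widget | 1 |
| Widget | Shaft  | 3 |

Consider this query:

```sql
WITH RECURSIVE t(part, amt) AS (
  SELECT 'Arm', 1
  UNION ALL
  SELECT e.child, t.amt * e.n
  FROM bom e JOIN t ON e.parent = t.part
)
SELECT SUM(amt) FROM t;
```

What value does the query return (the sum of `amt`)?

14

Base: (Arm, amt=1).
Iteration 1: components of {Arm} -> Base = 1*3 = 3, Cap = 1*1 = 1, Seal = 1*5 = 5.
Iteration 2: components of {Base,Cap,Seal} -> Widget = 1*1 = 1.
Iteration 3: components of {Widget} -> Shaft = 1*3 = 3.
Iteration 4: no further components; recursion stops.
SUM(amt) = 1 + 1 + 5 + 3 + 1 + 3 = 14.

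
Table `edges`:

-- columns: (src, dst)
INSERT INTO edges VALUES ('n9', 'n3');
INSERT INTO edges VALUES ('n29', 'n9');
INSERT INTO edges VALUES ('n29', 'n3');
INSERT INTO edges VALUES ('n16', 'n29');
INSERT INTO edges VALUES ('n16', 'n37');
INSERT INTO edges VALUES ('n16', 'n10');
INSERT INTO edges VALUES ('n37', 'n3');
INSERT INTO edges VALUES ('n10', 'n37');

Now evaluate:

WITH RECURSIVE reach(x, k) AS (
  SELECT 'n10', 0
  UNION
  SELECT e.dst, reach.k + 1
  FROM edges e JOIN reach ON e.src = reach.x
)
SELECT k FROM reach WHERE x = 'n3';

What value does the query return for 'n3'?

2

Base: (n10, k=0).
Iteration 1: edges from {n10} -> (n37, k=1).
Iteration 2: edges from {n37} -> (n3, k=2).
Iteration 3: no outgoing edges from {n3}; recursion stops.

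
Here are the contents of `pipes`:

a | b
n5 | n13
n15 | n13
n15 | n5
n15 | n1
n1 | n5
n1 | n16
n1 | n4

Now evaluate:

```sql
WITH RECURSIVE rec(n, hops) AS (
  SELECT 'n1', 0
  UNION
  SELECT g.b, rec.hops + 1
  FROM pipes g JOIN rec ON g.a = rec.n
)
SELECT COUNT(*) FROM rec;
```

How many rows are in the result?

5

Base: (n1, hops=0).
Iteration 1: edges from {n1} -> (n16, hops=1), (n4, hops=1), (n5, hops=1).
Iteration 2: edges from {n16,n4,n5} -> (n13, hops=2).
Iteration 3: no outgoing edges from {n13}; recursion stops.
Total rows emitted: 5.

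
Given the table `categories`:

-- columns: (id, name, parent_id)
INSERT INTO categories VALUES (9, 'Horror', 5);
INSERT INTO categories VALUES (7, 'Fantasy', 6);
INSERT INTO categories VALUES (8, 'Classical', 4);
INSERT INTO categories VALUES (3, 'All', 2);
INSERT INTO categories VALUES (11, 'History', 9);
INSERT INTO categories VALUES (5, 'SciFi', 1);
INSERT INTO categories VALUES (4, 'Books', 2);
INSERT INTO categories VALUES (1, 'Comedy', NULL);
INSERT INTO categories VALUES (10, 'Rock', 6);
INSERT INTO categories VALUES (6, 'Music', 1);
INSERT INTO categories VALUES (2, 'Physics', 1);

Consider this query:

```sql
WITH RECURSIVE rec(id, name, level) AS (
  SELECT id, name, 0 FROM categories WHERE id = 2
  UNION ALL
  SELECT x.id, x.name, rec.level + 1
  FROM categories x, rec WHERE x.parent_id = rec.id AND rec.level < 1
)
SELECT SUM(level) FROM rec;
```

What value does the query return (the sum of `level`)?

Base: id=2 (Physics) at level 0.
Iteration 1: rows with parent_id in {2} -> All (id 3, level 1), Books (id 4, level 1).
Iteration 2: level < 1 fails for all current rows; recursion stops.
SUM(level) = 0 + 1 + 1 = 2.

2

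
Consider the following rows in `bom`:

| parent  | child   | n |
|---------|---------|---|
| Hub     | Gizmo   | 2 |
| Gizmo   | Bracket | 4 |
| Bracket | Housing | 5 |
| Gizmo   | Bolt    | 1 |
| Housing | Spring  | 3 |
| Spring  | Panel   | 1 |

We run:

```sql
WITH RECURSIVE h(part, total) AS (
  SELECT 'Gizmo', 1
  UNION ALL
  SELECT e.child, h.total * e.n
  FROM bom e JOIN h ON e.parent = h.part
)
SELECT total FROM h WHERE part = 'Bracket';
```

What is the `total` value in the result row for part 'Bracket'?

Base: (Gizmo, total=1).
Iteration 1: components of {Gizmo} -> Bolt = 1*1 = 1, Bracket = 1*4 = 4.
Iteration 2: components of {Bolt,Bracket} -> Housing = 4*5 = 20.
Iteration 3: components of {Housing} -> Spring = 20*3 = 60.
Iteration 4: components of {Spring} -> Panel = 60*1 = 60.
Iteration 5: no further components; recursion stops.

4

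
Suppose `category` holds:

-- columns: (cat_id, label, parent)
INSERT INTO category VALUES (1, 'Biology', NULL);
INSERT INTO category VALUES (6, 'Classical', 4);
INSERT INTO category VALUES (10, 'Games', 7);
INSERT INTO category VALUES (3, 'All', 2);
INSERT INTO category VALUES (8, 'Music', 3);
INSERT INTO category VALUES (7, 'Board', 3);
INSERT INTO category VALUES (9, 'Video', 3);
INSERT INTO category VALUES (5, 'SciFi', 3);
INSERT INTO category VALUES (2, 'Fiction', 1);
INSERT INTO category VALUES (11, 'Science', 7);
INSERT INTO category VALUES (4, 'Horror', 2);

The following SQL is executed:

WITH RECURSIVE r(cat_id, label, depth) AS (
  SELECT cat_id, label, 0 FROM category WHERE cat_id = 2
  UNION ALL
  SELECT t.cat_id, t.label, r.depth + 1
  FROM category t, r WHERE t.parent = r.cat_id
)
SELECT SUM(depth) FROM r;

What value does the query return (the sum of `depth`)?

18

Base: cat_id=2 (Fiction) at depth 0.
Iteration 1: rows with parent in {2} -> All (id 3, depth 1), Horror (id 4, depth 1).
Iteration 2: rows with parent in {3,4} -> SciFi (id 5, depth 2), Classical (id 6, depth 2), Board (id 7, depth 2), Music (id 8, depth 2), Video (id 9, depth 2).
Iteration 3: rows with parent in {5,6,7,8,9} -> Games (id 10, depth 3), Science (id 11, depth 3).
Iteration 4: no rows with parent in {10,11}; recursion stops.
SUM(depth) = 0 + 1 + 1 + 2 + 2 + 2 + 2 + 2 + 3 + 3 = 18.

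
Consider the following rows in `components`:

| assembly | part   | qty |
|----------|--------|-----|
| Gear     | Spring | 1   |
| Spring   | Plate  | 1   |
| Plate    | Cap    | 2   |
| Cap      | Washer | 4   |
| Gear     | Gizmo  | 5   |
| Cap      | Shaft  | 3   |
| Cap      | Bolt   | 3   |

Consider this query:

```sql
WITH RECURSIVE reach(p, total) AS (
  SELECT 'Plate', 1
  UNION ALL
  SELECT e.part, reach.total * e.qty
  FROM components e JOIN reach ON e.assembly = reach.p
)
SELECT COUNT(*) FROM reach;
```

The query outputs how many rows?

Base: (Plate, total=1).
Iteration 1: components of {Plate} -> Cap = 1*2 = 2.
Iteration 2: components of {Cap} -> Bolt = 2*3 = 6, Shaft = 2*3 = 6, Washer = 2*4 = 8.
Iteration 3: no further components; recursion stops.
Total rows emitted: 5.

5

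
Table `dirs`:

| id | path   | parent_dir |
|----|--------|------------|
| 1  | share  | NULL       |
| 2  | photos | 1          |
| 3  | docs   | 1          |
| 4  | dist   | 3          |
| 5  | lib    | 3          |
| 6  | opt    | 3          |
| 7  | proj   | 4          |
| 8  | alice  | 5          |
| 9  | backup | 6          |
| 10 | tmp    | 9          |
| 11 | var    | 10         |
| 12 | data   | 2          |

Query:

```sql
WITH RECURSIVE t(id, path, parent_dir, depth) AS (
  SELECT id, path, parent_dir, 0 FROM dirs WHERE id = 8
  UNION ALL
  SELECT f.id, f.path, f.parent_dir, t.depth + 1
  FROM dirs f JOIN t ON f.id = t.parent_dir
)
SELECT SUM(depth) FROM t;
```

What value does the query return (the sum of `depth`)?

6

Base: id=8 (alice), parent_dir=5, depth 0.
Iteration 1: join on id=5 -> lib (id 5, parent_dir=3, depth 1).
Iteration 2: join on id=3 -> docs (id 3, parent_dir=1, depth 2).
Iteration 3: join on id=1 -> share (id 1, parent_dir=NULL, depth 3).
Iteration 4: parent_dir is NULL; no match; recursion stops.
SUM(depth) = 0 + 1 + 2 + 3 = 6.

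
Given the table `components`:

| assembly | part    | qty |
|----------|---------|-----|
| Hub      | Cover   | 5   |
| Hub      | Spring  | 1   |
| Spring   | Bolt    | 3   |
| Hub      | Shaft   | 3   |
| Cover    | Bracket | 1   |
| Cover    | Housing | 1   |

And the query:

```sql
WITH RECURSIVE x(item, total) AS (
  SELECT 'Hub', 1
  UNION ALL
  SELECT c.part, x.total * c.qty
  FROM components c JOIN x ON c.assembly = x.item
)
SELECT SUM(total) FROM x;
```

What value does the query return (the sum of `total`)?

Base: (Hub, total=1).
Iteration 1: components of {Hub} -> Cover = 1*5 = 5, Shaft = 1*3 = 3, Spring = 1*1 = 1.
Iteration 2: components of {Cover,Shaft,Spring} -> Bolt = 1*3 = 3, Bracket = 5*1 = 5, Housing = 5*1 = 5.
Iteration 3: no further components; recursion stops.
SUM(total) = 1 + 5 + 1 + 3 + 5 + 5 + 3 = 23.

23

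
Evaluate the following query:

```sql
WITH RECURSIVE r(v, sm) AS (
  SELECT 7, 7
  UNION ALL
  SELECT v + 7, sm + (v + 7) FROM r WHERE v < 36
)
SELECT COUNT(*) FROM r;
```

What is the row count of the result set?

Base: v=7, sm=7.
Iteration 1: 7 < 36 holds -> v = 7 + 7 = 14, sm = 7 + 14 = 21.
Iteration 2: 14 < 36 holds -> v = 14 + 7 = 21, sm = 21 + 21 = 42.
Iteration 3: 21 < 36 holds -> v = 21 + 7 = 28, sm = 42 + 28 = 70.
Iteration 4: 28 < 36 holds -> v = 28 + 7 = 35, sm = 70 + 35 = 105.
Iteration 5: 35 < 36 holds -> v = 35 + 7 = 42, sm = 105 + 42 = 147.
Iteration 6: 42 < 36 fails; recursion stops.
Total rows emitted: 6.

6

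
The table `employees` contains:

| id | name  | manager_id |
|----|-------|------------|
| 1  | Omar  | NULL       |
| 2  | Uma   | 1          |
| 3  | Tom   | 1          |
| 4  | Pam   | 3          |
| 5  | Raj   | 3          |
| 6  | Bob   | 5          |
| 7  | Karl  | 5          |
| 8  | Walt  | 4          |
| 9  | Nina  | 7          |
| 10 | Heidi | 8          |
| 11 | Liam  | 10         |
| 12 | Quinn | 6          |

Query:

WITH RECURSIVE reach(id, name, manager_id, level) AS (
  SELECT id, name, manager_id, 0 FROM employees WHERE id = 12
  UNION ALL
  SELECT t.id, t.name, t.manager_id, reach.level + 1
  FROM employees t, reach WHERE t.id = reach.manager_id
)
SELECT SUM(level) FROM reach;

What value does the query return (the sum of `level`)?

10

Base: id=12 (Quinn), manager_id=6, level 0.
Iteration 1: join on id=6 -> Bob (id 6, manager_id=5, level 1).
Iteration 2: join on id=5 -> Raj (id 5, manager_id=3, level 2).
Iteration 3: join on id=3 -> Tom (id 3, manager_id=1, level 3).
Iteration 4: join on id=1 -> Omar (id 1, manager_id=NULL, level 4).
Iteration 5: manager_id is NULL; no match; recursion stops.
SUM(level) = 0 + 1 + 2 + 3 + 4 = 10.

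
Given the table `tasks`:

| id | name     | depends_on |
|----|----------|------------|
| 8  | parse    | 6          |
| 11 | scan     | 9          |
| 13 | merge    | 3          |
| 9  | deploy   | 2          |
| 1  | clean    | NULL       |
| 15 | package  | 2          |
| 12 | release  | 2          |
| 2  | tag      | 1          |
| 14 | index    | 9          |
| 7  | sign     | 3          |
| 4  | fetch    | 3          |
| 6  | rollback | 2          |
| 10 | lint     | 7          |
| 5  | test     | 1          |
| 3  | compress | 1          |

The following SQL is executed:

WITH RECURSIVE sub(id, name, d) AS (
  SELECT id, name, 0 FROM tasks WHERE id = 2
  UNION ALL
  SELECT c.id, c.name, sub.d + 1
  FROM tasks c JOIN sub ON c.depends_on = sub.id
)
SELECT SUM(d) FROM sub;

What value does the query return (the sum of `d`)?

Base: id=2 (tag) at d 0.
Iteration 1: rows with depends_on in {2} -> rollback (id 6, d 1), deploy (id 9, d 1), release (id 12, d 1), package (id 15, d 1).
Iteration 2: rows with depends_on in {6,9,12,15} -> parse (id 8, d 2), scan (id 11, d 2), index (id 14, d 2).
Iteration 3: no rows with depends_on in {8,11,14}; recursion stops.
SUM(d) = 0 + 1 + 1 + 1 + 1 + 2 + 2 + 2 = 10.

10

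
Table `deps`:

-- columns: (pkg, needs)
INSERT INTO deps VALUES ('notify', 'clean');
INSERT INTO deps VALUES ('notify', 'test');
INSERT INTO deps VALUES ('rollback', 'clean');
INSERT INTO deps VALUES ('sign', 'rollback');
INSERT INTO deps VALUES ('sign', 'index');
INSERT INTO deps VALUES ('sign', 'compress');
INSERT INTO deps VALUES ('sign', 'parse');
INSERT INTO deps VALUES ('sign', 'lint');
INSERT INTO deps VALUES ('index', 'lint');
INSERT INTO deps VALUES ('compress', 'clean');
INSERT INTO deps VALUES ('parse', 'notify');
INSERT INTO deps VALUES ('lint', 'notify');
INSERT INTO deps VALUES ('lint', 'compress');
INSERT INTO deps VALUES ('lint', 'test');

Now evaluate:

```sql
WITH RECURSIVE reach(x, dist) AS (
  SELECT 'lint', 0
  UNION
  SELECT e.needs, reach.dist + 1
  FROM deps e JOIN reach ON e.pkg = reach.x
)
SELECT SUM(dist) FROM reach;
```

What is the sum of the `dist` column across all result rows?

7

Base: (lint, dist=0).
Iteration 1: edges from {lint} -> (compress, dist=1), (notify, dist=1), (test, dist=1).
Iteration 2: edges from {compress,notify,test} -> (clean, dist=2), (test, dist=2). [UNION drops 1 duplicate row(s)]
Iteration 3: no outgoing edges from {clean,test}; recursion stops.
SUM(dist) = 0 + 1 + 1 + 1 + 2 + 2 = 7.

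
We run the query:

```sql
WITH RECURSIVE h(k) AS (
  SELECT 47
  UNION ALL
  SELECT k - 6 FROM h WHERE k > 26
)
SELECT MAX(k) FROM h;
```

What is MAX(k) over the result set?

47

Base: k=47.
Iteration 1: 47 > 26 holds -> k = 47 - 6 = 41.
Iteration 2: 41 > 26 holds -> k = 41 - 6 = 35.
Iteration 3: 35 > 26 holds -> k = 35 - 6 = 29.
Iteration 4: 29 > 26 holds -> k = 29 - 6 = 23.
Iteration 5: 23 > 26 fails; recursion stops.
k values: 47, 41, 35, 29, 23; the maximum is 47.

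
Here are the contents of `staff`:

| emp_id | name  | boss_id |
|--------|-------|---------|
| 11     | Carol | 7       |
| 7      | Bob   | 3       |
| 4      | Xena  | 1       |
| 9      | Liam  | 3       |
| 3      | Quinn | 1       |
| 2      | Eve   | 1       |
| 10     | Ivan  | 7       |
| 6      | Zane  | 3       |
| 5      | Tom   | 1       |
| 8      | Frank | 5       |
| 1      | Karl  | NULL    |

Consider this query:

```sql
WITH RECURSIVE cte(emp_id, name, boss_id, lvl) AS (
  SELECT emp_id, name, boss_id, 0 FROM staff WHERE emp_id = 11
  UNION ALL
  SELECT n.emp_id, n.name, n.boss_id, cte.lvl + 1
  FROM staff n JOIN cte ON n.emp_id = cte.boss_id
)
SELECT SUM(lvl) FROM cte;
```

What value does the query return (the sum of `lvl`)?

Base: emp_id=11 (Carol), boss_id=7, lvl 0.
Iteration 1: join on emp_id=7 -> Bob (id 7, boss_id=3, lvl 1).
Iteration 2: join on emp_id=3 -> Quinn (id 3, boss_id=1, lvl 2).
Iteration 3: join on emp_id=1 -> Karl (id 1, boss_id=NULL, lvl 3).
Iteration 4: boss_id is NULL; no match; recursion stops.
SUM(lvl) = 0 + 1 + 2 + 3 = 6.

6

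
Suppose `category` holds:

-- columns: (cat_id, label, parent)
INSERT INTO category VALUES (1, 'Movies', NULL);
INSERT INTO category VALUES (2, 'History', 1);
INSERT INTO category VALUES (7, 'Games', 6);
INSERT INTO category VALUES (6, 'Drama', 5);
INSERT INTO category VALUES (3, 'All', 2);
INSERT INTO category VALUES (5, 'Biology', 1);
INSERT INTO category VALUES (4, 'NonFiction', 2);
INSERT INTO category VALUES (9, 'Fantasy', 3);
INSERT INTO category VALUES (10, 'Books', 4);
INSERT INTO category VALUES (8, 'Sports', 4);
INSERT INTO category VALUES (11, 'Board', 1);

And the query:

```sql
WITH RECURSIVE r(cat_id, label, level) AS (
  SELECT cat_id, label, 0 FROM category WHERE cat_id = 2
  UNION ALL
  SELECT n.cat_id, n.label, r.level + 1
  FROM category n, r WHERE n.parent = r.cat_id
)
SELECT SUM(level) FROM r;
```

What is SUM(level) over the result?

8

Base: cat_id=2 (History) at level 0.
Iteration 1: rows with parent in {2} -> All (id 3, level 1), NonFiction (id 4, level 1).
Iteration 2: rows with parent in {3,4} -> Sports (id 8, level 2), Fantasy (id 9, level 2), Books (id 10, level 2).
Iteration 3: no rows with parent in {8,9,10}; recursion stops.
SUM(level) = 0 + 1 + 1 + 2 + 2 + 2 = 8.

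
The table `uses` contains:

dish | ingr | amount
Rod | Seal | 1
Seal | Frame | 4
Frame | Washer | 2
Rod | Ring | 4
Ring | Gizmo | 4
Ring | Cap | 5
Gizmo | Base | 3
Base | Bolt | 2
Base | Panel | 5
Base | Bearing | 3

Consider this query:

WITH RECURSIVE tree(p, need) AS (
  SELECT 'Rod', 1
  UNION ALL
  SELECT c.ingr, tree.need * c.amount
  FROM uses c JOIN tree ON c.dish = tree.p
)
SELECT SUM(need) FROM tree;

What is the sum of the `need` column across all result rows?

Base: (Rod, need=1).
Iteration 1: components of {Rod} -> Ring = 1*4 = 4, Seal = 1*1 = 1.
Iteration 2: components of {Ring,Seal} -> Cap = 4*5 = 20, Frame = 1*4 = 4, Gizmo = 4*4 = 16.
Iteration 3: components of {Cap,Frame,Gizmo} -> Base = 16*3 = 48, Washer = 4*2 = 8.
Iteration 4: components of {Base,Washer} -> Bearing = 48*3 = 144, Bolt = 48*2 = 96, Panel = 48*5 = 240.
Iteration 5: no further components; recursion stops.
SUM(need) = 1 + 1 + 4 + 4 + 16 + 20 + 8 + 48 + 96 + 240 + 144 = 582.

582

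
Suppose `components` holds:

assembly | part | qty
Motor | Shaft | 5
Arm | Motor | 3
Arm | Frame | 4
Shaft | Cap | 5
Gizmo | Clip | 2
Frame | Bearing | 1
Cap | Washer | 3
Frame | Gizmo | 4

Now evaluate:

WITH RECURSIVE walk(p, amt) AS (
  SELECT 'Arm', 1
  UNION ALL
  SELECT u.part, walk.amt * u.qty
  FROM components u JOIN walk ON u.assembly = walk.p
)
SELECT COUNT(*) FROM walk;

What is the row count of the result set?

Base: (Arm, amt=1).
Iteration 1: components of {Arm} -> Frame = 1*4 = 4, Motor = 1*3 = 3.
Iteration 2: components of {Frame,Motor} -> Bearing = 4*1 = 4, Gizmo = 4*4 = 16, Shaft = 3*5 = 15.
Iteration 3: components of {Bearing,Gizmo,Shaft} -> Cap = 15*5 = 75, Clip = 16*2 = 32.
Iteration 4: components of {Cap,Clip} -> Washer = 75*3 = 225.
Iteration 5: no further components; recursion stops.
Total rows emitted: 9.

9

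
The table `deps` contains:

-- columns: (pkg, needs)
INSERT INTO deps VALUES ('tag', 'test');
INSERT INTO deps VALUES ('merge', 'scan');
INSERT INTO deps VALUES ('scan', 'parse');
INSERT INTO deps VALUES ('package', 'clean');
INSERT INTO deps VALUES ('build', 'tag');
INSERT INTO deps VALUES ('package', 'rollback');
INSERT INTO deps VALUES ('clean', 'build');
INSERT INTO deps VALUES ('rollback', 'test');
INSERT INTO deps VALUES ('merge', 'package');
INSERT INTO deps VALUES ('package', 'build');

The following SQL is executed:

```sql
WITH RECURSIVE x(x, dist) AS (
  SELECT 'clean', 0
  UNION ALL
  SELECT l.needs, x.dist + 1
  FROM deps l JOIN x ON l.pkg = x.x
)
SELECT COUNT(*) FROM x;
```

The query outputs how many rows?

Base: (clean, dist=0).
Iteration 1: edges from {clean} -> (build, dist=1).
Iteration 2: edges from {build} -> (tag, dist=2).
Iteration 3: edges from {tag} -> (test, dist=3).
Iteration 4: no outgoing edges from {test}; recursion stops.
Total rows emitted: 4.

4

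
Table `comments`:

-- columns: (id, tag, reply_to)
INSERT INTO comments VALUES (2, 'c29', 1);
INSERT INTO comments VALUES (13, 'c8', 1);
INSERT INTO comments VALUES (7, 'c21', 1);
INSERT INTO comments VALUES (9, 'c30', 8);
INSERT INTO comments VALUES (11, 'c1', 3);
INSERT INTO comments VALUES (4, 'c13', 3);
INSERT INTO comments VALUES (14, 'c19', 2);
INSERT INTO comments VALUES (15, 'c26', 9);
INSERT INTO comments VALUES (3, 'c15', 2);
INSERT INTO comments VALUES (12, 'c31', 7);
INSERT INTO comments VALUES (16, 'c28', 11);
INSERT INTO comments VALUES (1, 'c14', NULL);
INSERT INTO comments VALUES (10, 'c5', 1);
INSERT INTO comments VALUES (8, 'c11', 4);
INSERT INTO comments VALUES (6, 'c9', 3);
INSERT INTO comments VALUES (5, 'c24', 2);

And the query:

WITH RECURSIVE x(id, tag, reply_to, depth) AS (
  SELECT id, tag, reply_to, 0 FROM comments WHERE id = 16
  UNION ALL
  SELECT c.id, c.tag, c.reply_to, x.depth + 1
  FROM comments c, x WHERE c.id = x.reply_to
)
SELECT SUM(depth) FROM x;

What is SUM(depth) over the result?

Base: id=16 (c28), reply_to=11, depth 0.
Iteration 1: join on id=11 -> c1 (id 11, reply_to=3, depth 1).
Iteration 2: join on id=3 -> c15 (id 3, reply_to=2, depth 2).
Iteration 3: join on id=2 -> c29 (id 2, reply_to=1, depth 3).
Iteration 4: join on id=1 -> c14 (id 1, reply_to=NULL, depth 4).
Iteration 5: reply_to is NULL; no match; recursion stops.
SUM(depth) = 0 + 1 + 2 + 3 + 4 = 10.

10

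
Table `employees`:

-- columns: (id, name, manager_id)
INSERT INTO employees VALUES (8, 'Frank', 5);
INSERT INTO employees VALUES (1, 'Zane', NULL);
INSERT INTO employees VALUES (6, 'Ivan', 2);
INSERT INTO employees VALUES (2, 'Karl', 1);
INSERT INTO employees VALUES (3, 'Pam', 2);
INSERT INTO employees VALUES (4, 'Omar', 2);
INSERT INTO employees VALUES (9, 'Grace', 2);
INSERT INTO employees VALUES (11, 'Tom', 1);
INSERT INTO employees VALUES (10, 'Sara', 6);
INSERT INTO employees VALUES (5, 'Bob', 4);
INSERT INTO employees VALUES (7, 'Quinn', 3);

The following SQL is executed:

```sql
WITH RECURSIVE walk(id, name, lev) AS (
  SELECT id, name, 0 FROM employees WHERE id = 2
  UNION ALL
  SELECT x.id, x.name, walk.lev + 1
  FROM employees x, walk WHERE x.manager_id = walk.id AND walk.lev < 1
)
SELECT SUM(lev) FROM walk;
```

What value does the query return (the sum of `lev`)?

Base: id=2 (Karl) at lev 0.
Iteration 1: rows with manager_id in {2} -> Pam (id 3, lev 1), Omar (id 4, lev 1), Ivan (id 6, lev 1), Grace (id 9, lev 1).
Iteration 2: lev < 1 fails for all current rows; recursion stops.
SUM(lev) = 0 + 1 + 1 + 1 + 1 = 4.

4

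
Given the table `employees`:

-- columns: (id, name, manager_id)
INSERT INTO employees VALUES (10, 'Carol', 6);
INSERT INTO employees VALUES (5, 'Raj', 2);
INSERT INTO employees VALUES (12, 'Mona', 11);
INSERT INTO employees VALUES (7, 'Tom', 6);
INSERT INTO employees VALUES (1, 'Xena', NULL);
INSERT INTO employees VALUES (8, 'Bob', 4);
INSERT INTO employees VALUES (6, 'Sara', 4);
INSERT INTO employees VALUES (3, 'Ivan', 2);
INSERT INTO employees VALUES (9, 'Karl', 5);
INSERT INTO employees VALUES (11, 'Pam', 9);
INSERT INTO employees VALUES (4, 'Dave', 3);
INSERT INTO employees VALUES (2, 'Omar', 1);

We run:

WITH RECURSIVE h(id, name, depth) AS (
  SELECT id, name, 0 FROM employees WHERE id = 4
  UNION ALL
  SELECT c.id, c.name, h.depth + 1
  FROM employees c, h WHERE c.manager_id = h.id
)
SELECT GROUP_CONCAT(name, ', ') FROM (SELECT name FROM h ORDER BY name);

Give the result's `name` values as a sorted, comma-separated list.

Base: id=4 (Dave) at depth 0.
Iteration 1: rows with manager_id in {4} -> Sara (id 6, depth 1), Bob (id 8, depth 1).
Iteration 2: rows with manager_id in {6,8} -> Tom (id 7, depth 2), Carol (id 10, depth 2).
Iteration 3: no rows with manager_id in {7,10}; recursion stops.

Bob, Carol, Dave, Sara, Tom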